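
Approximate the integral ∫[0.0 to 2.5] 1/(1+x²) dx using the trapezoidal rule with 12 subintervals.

f(x) = 1/(1+x²)
a = 0.0, b = 2.5, n = 12
h = (b - a)/n = 0.208333

Trapezoidal rule: (h/2)[f(x₀) + 2f(x₁) + 2f(x₂) + ... + f(xₙ)]

x_0 = 0.0000, f(x_0) = 1.000000, coefficient = 1
x_1 = 0.2083, f(x_1) = 0.958403, coefficient = 2
x_2 = 0.4167, f(x_2) = 0.852071, coefficient = 2
x_3 = 0.6250, f(x_3) = 0.719101, coefficient = 2
x_4 = 0.8333, f(x_4) = 0.590164, coefficient = 2
x_5 = 1.0417, f(x_5) = 0.479600, coefficient = 2
x_6 = 1.2500, f(x_6) = 0.390244, coefficient = 2
x_7 = 1.4583, f(x_7) = 0.319822, coefficient = 2
x_8 = 1.6667, f(x_8) = 0.264706, coefficient = 2
x_9 = 1.8750, f(x_9) = 0.221453, coefficient = 2
x_10 = 2.0833, f(x_10) = 0.187256, coefficient = 2
x_11 = 2.2917, f(x_11) = 0.159956, coefficient = 2
x_12 = 2.5000, f(x_12) = 0.137931, coefficient = 1

I ≈ (0.208333/2) × 11.423483 = 1.189946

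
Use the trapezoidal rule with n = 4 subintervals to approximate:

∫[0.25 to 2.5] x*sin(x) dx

f(x) = x*sin(x)
a = 0.25, b = 2.5, n = 4
h = (b - a)/n = 0.562500

Trapezoidal rule: (h/2)[f(x₀) + 2f(x₁) + 2f(x₂) + ... + f(xₙ)]

x_0 = 0.2500, f(x_0) = 0.061851, coefficient = 1
x_1 = 0.8125, f(x_1) = 0.589882, coefficient = 2
x_2 = 1.3750, f(x_2) = 1.348728, coefficient = 2
x_3 = 1.9375, f(x_3) = 1.808684, coefficient = 2
x_4 = 2.5000, f(x_4) = 1.496180, coefficient = 1

I ≈ (0.562500/2) × 9.052619 = 2.546049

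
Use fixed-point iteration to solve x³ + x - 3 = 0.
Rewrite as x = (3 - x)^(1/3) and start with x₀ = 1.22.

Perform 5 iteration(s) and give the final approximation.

Equation: x³ + x - 3 = 0
Fixed-point form: x = (3 - x)^(1/3)
x₀ = 1.22

x_1 = g(1.220000) = 1.211918
x_2 = g(1.211918) = 1.213750
x_3 = g(1.213750) = 1.213335
x_4 = g(1.213335) = 1.213429
x_5 = g(1.213429) = 1.213408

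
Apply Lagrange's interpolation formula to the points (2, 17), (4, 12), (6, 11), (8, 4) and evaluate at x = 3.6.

Lagrange interpolation formula:
P(x) = Σ yᵢ × Lᵢ(x)
where Lᵢ(x) = Π_{j≠i} (x - xⱼ)/(xᵢ - xⱼ)

L_0(3.6) = (3.6 - 4)/(2 - 4) × (3.6 - 6)/(2 - 6) × (3.6 - 8)/(2 - 8) = 0.088000
L_1(3.6) = (3.6 - 2)/(4 - 2) × (3.6 - 6)/(4 - 6) × (3.6 - 8)/(4 - 8) = 1.056000
L_2(3.6) = (3.6 - 2)/(6 - 2) × (3.6 - 4)/(6 - 4) × (3.6 - 8)/(6 - 8) = -0.176000
L_3(3.6) = (3.6 - 2)/(8 - 2) × (3.6 - 4)/(8 - 4) × (3.6 - 6)/(8 - 6) = 0.032000

P(3.6) = 17×L_0(3.6) + 12×L_1(3.6) + 11×L_2(3.6) + 4×L_3(3.6)
P(3.6) = 12.360000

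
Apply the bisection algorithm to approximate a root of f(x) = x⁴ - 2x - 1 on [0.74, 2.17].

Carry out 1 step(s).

f(x) = x⁴ - 2x - 1
Initial interval: [0.74, 2.17]

Iteration 1:
  c_1 = (0.740000 + 2.170000)/2 = 1.455000
  f(c_1) = f(1.455000) = 0.571795
  f(a) × f(c) < 0, new interval: [0.740000, 1.455000]

After 1 iteration(s), the approximation is c_1 = 1.455000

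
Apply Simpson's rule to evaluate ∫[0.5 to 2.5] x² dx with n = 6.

f(x) = x²
a = 0.5, b = 2.5, n = 6
h = (b - a)/n = 0.333333

Simpson's rule: (h/3)[f(x₀) + 4f(x₁) + 2f(x₂) + ... + f(xₙ)]

x_0 = 0.5000, f(x_0) = 0.250000, coefficient = 1
x_1 = 0.8333, f(x_1) = 0.694444, coefficient = 4
x_2 = 1.1667, f(x_2) = 1.361111, coefficient = 2
x_3 = 1.5000, f(x_3) = 2.250000, coefficient = 4
x_4 = 1.8333, f(x_4) = 3.361111, coefficient = 2
x_5 = 2.1667, f(x_5) = 4.694444, coefficient = 4
x_6 = 2.5000, f(x_6) = 6.250000, coefficient = 1

I ≈ (0.333333/3) × 46.500000 = 5.166667
Exact value: 5.166667
Error: 0.000000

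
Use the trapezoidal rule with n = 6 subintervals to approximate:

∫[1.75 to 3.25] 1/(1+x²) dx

f(x) = 1/(1+x²)
a = 1.75, b = 3.25, n = 6
h = (b - a)/n = 0.250000

Trapezoidal rule: (h/2)[f(x₀) + 2f(x₁) + 2f(x₂) + ... + f(xₙ)]

x_0 = 1.7500, f(x_0) = 0.246154, coefficient = 1
x_1 = 2.0000, f(x_1) = 0.200000, coefficient = 2
x_2 = 2.2500, f(x_2) = 0.164948, coefficient = 2
x_3 = 2.5000, f(x_3) = 0.137931, coefficient = 2
x_4 = 2.7500, f(x_4) = 0.116788, coefficient = 2
x_5 = 3.0000, f(x_5) = 0.100000, coefficient = 2
x_6 = 3.2500, f(x_6) = 0.086486, coefficient = 1

I ≈ (0.250000/2) × 1.771976 = 0.221497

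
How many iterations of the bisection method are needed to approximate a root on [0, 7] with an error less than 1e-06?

We need (b-a)/2^n ≤ 1e-06
(7 - 0)/2^n ≤ 1e-06
7/2^n ≤ 1e-06
2^n ≥ 7000000
n ≥ log₂(7000000) = 22.74
n ≥ 23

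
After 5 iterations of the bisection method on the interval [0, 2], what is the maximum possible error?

Bisection error bound: |error| ≤ (b-a)/2^n
|error| ≤ (2 - 0)/2^5 = 2/2^5
|error| ≤ 0.0625000000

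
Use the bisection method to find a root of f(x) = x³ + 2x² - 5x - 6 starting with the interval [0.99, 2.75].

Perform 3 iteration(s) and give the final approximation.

f(x) = x³ + 2x² - 5x - 6
Initial interval: [0.99, 2.75]

Iteration 1:
  c_1 = (0.990000 + 2.750000)/2 = 1.870000
  f(c_1) = f(1.870000) = -1.816997
  f(a) × f(c) ≥ 0, new interval: [1.870000, 2.750000]
Iteration 2:
  c_2 = (1.870000 + 2.750000)/2 = 2.310000
  f(c_2) = f(2.310000) = 5.448591
  f(a) × f(c) < 0, new interval: [1.870000, 2.310000]
Iteration 3:
  c_3 = (1.870000 + 2.310000)/2 = 2.090000
  f(c_3) = f(2.090000) = 1.415529
  f(a) × f(c) < 0, new interval: [1.870000, 2.090000]

After 3 iteration(s), the approximation is c_3 = 2.090000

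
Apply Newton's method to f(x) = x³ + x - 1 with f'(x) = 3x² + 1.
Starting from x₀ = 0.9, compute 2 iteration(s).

f(x) = x³ + x - 1
f'(x) = 3x² + 1
x₀ = 0.9

Newton-Raphson formula: x_{n+1} = x_n - f(x_n)/f'(x_n)

Iteration 1:
  f(0.900000) = 0.629000
  f'(0.900000) = 3.430000
  x_1 = 0.900000 - 0.629000/3.430000 = 0.716618
Iteration 2:
  f(0.716618) = 0.084631
  f'(0.716618) = 2.540624
  x_2 = 0.716618 - 0.084631/2.540624 = 0.683307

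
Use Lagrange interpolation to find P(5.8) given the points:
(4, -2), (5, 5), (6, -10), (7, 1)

Lagrange interpolation formula:
P(x) = Σ yᵢ × Lᵢ(x)
where Lᵢ(x) = Π_{j≠i} (x - xⱼ)/(xᵢ - xⱼ)

L_0(5.8) = (5.8 - 5)/(4 - 5) × (5.8 - 6)/(4 - 6) × (5.8 - 7)/(4 - 7) = -0.032000
L_1(5.8) = (5.8 - 4)/(5 - 4) × (5.8 - 6)/(5 - 6) × (5.8 - 7)/(5 - 7) = 0.216000
L_2(5.8) = (5.8 - 4)/(6 - 4) × (5.8 - 5)/(6 - 5) × (5.8 - 7)/(6 - 7) = 0.864000
L_3(5.8) = (5.8 - 4)/(7 - 4) × (5.8 - 5)/(7 - 5) × (5.8 - 6)/(7 - 6) = -0.048000

P(5.8) = (-2)×L_0(5.8) + 5×L_1(5.8) + (-10)×L_2(5.8) + 1×L_3(5.8)
P(5.8) = -7.544000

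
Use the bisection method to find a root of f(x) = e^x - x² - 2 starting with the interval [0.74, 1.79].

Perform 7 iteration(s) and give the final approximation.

f(x) = e^x - x² - 2
Initial interval: [0.74, 1.79]

Iteration 1:
  c_1 = (0.740000 + 1.790000)/2 = 1.265000
  f(c_1) = f(1.265000) = -0.057132
  f(a) × f(c) ≥ 0, new interval: [1.265000, 1.790000]
Iteration 2:
  c_2 = (1.265000 + 1.790000)/2 = 1.527500
  f(c_2) = f(1.527500) = 0.273390
  f(a) × f(c) < 0, new interval: [1.265000, 1.527500]
Iteration 3:
  c_3 = (1.265000 + 1.527500)/2 = 1.396250
  f(c_3) = f(1.396250) = 0.090507
  f(a) × f(c) < 0, new interval: [1.265000, 1.396250]
Iteration 4:
  c_4 = (1.265000 + 1.396250)/2 = 1.330625
  f(c_4) = f(1.330625) = 0.012844
  f(a) × f(c) < 0, new interval: [1.265000, 1.330625]
Iteration 5:
  c_5 = (1.265000 + 1.330625)/2 = 1.297813
  f(c_5) = f(1.297813) = -0.023038
  f(a) × f(c) ≥ 0, new interval: [1.297813, 1.330625]
Iteration 6:
  c_6 = (1.297813 + 1.330625)/2 = 1.314219
  f(c_6) = f(1.314219) = -0.005329
  f(a) × f(c) ≥ 0, new interval: [1.314219, 1.330625]
Iteration 7:
  c_7 = (1.314219 + 1.330625)/2 = 1.322422
  f(c_7) = f(1.322422) = 0.003699
  f(a) × f(c) < 0, new interval: [1.314219, 1.322422]

After 7 iteration(s), the approximation is c_7 = 1.322422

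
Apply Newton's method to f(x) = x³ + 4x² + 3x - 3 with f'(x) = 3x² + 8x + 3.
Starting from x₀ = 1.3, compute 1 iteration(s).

f(x) = x³ + 4x² + 3x - 3
f'(x) = 3x² + 8x + 3
x₀ = 1.3

Newton-Raphson formula: x_{n+1} = x_n - f(x_n)/f'(x_n)

Iteration 1:
  f(1.300000) = 9.857000
  f'(1.300000) = 18.470000
  x_1 = 1.300000 - 9.857000/18.470000 = 0.766324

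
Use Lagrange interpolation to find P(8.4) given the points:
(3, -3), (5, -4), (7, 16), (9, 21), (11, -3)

Lagrange interpolation formula:
P(x) = Σ yᵢ × Lᵢ(x)
where Lᵢ(x) = Π_{j≠i} (x - xⱼ)/(xᵢ - xⱼ)

L_0(8.4) = (8.4 - 5)/(3 - 5) × (8.4 - 7)/(3 - 7) × (8.4 - 9)/(3 - 9) × (8.4 - 11)/(3 - 11) = 0.019337
L_1(8.4) = (8.4 - 3)/(5 - 3) × (8.4 - 7)/(5 - 7) × (8.4 - 9)/(5 - 9) × (8.4 - 11)/(5 - 11) = -0.122850
L_2(8.4) = (8.4 - 3)/(7 - 3) × (8.4 - 5)/(7 - 5) × (8.4 - 9)/(7 - 9) × (8.4 - 11)/(7 - 11) = 0.447525
L_3(8.4) = (8.4 - 3)/(9 - 3) × (8.4 - 5)/(9 - 5) × (8.4 - 7)/(9 - 7) × (8.4 - 11)/(9 - 11) = 0.696150
L_4(8.4) = (8.4 - 3)/(11 - 3) × (8.4 - 5)/(11 - 5) × (8.4 - 7)/(11 - 7) × (8.4 - 9)/(11 - 9) = -0.040162

P(8.4) = (-3)×L_0(8.4) + (-4)×L_1(8.4) + 16×L_2(8.4) + 21×L_3(8.4) + (-3)×L_4(8.4)
P(8.4) = 22.333425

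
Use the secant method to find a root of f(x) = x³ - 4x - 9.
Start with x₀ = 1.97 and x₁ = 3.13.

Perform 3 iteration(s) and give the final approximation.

f(x) = x³ - 4x - 9
x₀ = 1.97, x₁ = 3.13

Secant formula: x_{n+1} = x_n - f(x_n)(x_n - x_{n-1})/(f(x_n) - f(x_{n-1}))

Iteration 1:
  f(1.970000) = -9.234627
  f(3.130000) = 9.144297
  x_2 = 3.130000 - 9.144297×(3.130000 - 1.970000)/(9.144297 - (-9.234627))
       = 2.552851
Iteration 2:
  f(3.130000) = 9.144297
  f(2.552851) = -2.574357
  x_3 = 2.552851 - (-2.574357)×(2.552851 - 3.130000)/(-2.574357 - 9.144297)
       = 2.679639
Iteration 3:
  f(2.552851) = -2.574357
  f(2.679639) = -0.477503
  x_4 = 2.679639 - (-0.477503)×(2.679639 - 2.552851)/(-0.477503 - (-2.574357))
       = 2.708512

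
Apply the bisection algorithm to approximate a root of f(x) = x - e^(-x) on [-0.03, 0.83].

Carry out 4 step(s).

f(x) = x - e^(-x)
Initial interval: [-0.03, 0.83]

Iteration 1:
  c_1 = (-0.030000 + 0.830000)/2 = 0.400000
  f(c_1) = f(0.400000) = -0.270320
  f(a) × f(c) ≥ 0, new interval: [0.400000, 0.830000]
Iteration 2:
  c_2 = (0.400000 + 0.830000)/2 = 0.615000
  f(c_2) = f(0.615000) = 0.074359
  f(a) × f(c) < 0, new interval: [0.400000, 0.615000]
Iteration 3:
  c_3 = (0.400000 + 0.615000)/2 = 0.507500
  f(c_3) = f(0.507500) = -0.094499
  f(a) × f(c) ≥ 0, new interval: [0.507500, 0.615000]
Iteration 4:
  c_4 = (0.507500 + 0.615000)/2 = 0.561250
  f(c_4) = f(0.561250) = -0.009245
  f(a) × f(c) ≥ 0, new interval: [0.561250, 0.615000]

After 4 iteration(s), the approximation is c_4 = 0.561250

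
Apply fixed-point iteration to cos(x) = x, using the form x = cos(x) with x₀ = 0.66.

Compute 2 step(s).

Equation: cos(x) = x
Fixed-point form: x = cos(x)
x₀ = 0.66

x_1 = g(0.660000) = 0.789992
x_2 = g(0.789992) = 0.703851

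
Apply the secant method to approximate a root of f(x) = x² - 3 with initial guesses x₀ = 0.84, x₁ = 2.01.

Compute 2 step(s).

f(x) = x² - 3
x₀ = 0.84, x₁ = 2.01

Secant formula: x_{n+1} = x_n - f(x_n)(x_n - x_{n-1})/(f(x_n) - f(x_{n-1}))

Iteration 1:
  f(0.840000) = -2.294400
  f(2.010000) = 1.040100
  x_2 = 2.010000 - 1.040100×(2.010000 - 0.840000)/(1.040100 - (-2.294400))
       = 1.645053
Iteration 2:
  f(2.010000) = 1.040100
  f(1.645053) = -0.293802
  x_3 = 1.645053 - (-0.293802)×(1.645053 - 2.010000)/(-0.293802 - 1.040100)
       = 1.725435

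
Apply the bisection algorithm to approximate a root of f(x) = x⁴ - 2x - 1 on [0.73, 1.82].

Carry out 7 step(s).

f(x) = x⁴ - 2x - 1
Initial interval: [0.73, 1.82]

Iteration 1:
  c_1 = (0.730000 + 1.820000)/2 = 1.275000
  f(c_1) = f(1.275000) = -0.907343
  f(a) × f(c) ≥ 0, new interval: [1.275000, 1.820000]
Iteration 2:
  c_2 = (1.275000 + 1.820000)/2 = 1.547500
  f(c_2) = f(1.547500) = 1.639857
  f(a) × f(c) < 0, new interval: [1.275000, 1.547500]
Iteration 3:
  c_3 = (1.275000 + 1.547500)/2 = 1.411250
  f(c_3) = f(1.411250) = 0.144076
  f(a) × f(c) < 0, new interval: [1.275000, 1.411250]
Iteration 4:
  c_4 = (1.275000 + 1.411250)/2 = 1.343125
  f(c_4) = f(1.343125) = -0.431889
  f(a) × f(c) ≥ 0, new interval: [1.343125, 1.411250]
Iteration 5:
  c_5 = (1.343125 + 1.411250)/2 = 1.377187
  f(c_5) = f(1.377187) = -0.157111
  f(a) × f(c) ≥ 0, new interval: [1.377187, 1.411250]
Iteration 6:
  c_6 = (1.377187 + 1.411250)/2 = 1.394219
  f(c_6) = f(1.394219) = -0.009901
  f(a) × f(c) ≥ 0, new interval: [1.394219, 1.411250]
Iteration 7:
  c_7 = (1.394219 + 1.411250)/2 = 1.402734
  f(c_7) = f(1.402734) = 0.066232
  f(a) × f(c) < 0, new interval: [1.394219, 1.402734]

After 7 iteration(s), the approximation is c_7 = 1.402734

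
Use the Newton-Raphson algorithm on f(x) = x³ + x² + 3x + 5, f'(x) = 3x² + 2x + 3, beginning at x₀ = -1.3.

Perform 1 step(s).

f(x) = x³ + x² + 3x + 5
f'(x) = 3x² + 2x + 3
x₀ = -1.3

Newton-Raphson formula: x_{n+1} = x_n - f(x_n)/f'(x_n)

Iteration 1:
  f(-1.300000) = 0.593000
  f'(-1.300000) = 5.470000
  x_1 = -1.300000 - 0.593000/5.470000 = -1.408410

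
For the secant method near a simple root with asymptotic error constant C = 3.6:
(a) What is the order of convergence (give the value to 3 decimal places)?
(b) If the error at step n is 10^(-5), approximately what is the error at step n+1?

(a) Secant method has superlinear convergence with order φ = (1+√5)/2 ≈ 1.618.
    This means |e_{n+1}| ≈ C|e_n|^1.618.

(b) With |e_n| = 10^(-5) and C = 3.6:
    |e_{n+1}| ≈ 3.6 × (10^(-5))^1.618 = 3.6 × 10^(-8.09)

(a) ≈ 1.618 (golden ratio); (b) |e_{n+1}| ≈ 2.925e-08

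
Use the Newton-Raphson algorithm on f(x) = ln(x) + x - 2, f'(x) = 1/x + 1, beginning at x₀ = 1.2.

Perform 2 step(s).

f(x) = ln(x) + x - 2
f'(x) = 1/x + 1
x₀ = 1.2

Newton-Raphson formula: x_{n+1} = x_n - f(x_n)/f'(x_n)

Iteration 1:
  f(1.200000) = -0.617678
  f'(1.200000) = 1.833333
  x_1 = 1.200000 - (-0.617678)/1.833333 = 1.536916
Iteration 2:
  f(1.536916) = -0.033307
  f'(1.536916) = 1.650654
  x_2 = 1.536916 - (-0.033307)/1.650654 = 1.557094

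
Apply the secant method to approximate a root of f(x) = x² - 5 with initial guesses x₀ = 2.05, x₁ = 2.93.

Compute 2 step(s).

f(x) = x² - 5
x₀ = 2.05, x₁ = 2.93

Secant formula: x_{n+1} = x_n - f(x_n)(x_n - x_{n-1})/(f(x_n) - f(x_{n-1}))

Iteration 1:
  f(2.050000) = -0.797500
  f(2.930000) = 3.584900
  x_2 = 2.930000 - 3.584900×(2.930000 - 2.050000)/(3.584900 - (-0.797500))
       = 2.210141
Iteration 2:
  f(2.930000) = 3.584900
  f(2.210141) = -0.115279
  x_3 = 2.210141 - (-0.115279)×(2.210141 - 2.930000)/(-0.115279 - 3.584900)
       = 2.232568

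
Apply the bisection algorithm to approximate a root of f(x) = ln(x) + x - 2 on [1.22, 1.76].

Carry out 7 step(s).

f(x) = ln(x) + x - 2
Initial interval: [1.22, 1.76]

Iteration 1:
  c_1 = (1.220000 + 1.760000)/2 = 1.490000
  f(c_1) = f(1.490000) = -0.111224
  f(a) × f(c) ≥ 0, new interval: [1.490000, 1.760000]
Iteration 2:
  c_2 = (1.490000 + 1.760000)/2 = 1.625000
  f(c_2) = f(1.625000) = 0.110508
  f(a) × f(c) < 0, new interval: [1.490000, 1.625000]
Iteration 3:
  c_3 = (1.490000 + 1.625000)/2 = 1.557500
  f(c_3) = f(1.557500) = 0.000582
  f(a) × f(c) < 0, new interval: [1.490000, 1.557500]
Iteration 4:
  c_4 = (1.490000 + 1.557500)/2 = 1.523750
  f(c_4) = f(1.523750) = -0.055076
  f(a) × f(c) ≥ 0, new interval: [1.523750, 1.557500]
Iteration 5:
  c_5 = (1.523750 + 1.557500)/2 = 1.540625
  f(c_5) = f(1.540625) = -0.027187
  f(a) × f(c) ≥ 0, new interval: [1.540625, 1.557500]
Iteration 6:
  c_6 = (1.540625 + 1.557500)/2 = 1.549063
  f(c_6) = f(1.549063) = -0.013288
  f(a) × f(c) ≥ 0, new interval: [1.549063, 1.557500]
Iteration 7:
  c_7 = (1.549063 + 1.557500)/2 = 1.553281
  f(c_7) = f(1.553281) = -0.006349
  f(a) × f(c) ≥ 0, new interval: [1.553281, 1.557500]

After 7 iteration(s), the approximation is c_7 = 1.553281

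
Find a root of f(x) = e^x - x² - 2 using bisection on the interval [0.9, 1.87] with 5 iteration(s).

f(x) = e^x - x² - 2
Initial interval: [0.9, 1.87]

Iteration 1:
  c_1 = (0.900000 + 1.870000)/2 = 1.385000
  f(c_1) = f(1.385000) = 0.076601
  f(a) × f(c) < 0, new interval: [0.900000, 1.385000]
Iteration 2:
  c_2 = (0.900000 + 1.385000)/2 = 1.142500
  f(c_2) = f(1.142500) = -0.170711
  f(a) × f(c) ≥ 0, new interval: [1.142500, 1.385000]
Iteration 3:
  c_3 = (1.142500 + 1.385000)/2 = 1.263750
  f(c_3) = f(1.263750) = -0.058397
  f(a) × f(c) ≥ 0, new interval: [1.263750, 1.385000]
Iteration 4:
  c_4 = (1.263750 + 1.385000)/2 = 1.324375
  f(c_4) = f(1.324375) = 0.005866
  f(a) × f(c) < 0, new interval: [1.263750, 1.324375]
Iteration 5:
  c_5 = (1.263750 + 1.324375)/2 = 1.294062
  f(c_5) = f(1.294062) = -0.027023
  f(a) × f(c) ≥ 0, new interval: [1.294062, 1.324375]

After 5 iteration(s), the approximation is c_5 = 1.294062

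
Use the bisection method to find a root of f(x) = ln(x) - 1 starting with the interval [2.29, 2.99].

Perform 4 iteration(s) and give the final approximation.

f(x) = ln(x) - 1
Initial interval: [2.29, 2.99]

Iteration 1:
  c_1 = (2.290000 + 2.990000)/2 = 2.640000
  f(c_1) = f(2.640000) = -0.029221
  f(a) × f(c) ≥ 0, new interval: [2.640000, 2.990000]
Iteration 2:
  c_2 = (2.640000 + 2.990000)/2 = 2.815000
  f(c_2) = f(2.815000) = 0.034962
  f(a) × f(c) < 0, new interval: [2.640000, 2.815000]
Iteration 3:
  c_3 = (2.640000 + 2.815000)/2 = 2.727500
  f(c_3) = f(2.727500) = 0.003385
  f(a) × f(c) < 0, new interval: [2.640000, 2.727500]
Iteration 4:
  c_4 = (2.640000 + 2.727500)/2 = 2.683750
  f(c_4) = f(2.683750) = -0.012785
  f(a) × f(c) ≥ 0, new interval: [2.683750, 2.727500]

After 4 iteration(s), the approximation is c_4 = 2.683750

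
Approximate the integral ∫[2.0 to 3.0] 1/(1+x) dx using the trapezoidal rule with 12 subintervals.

f(x) = 1/(1+x)
a = 2.0, b = 3.0, n = 12
h = (b - a)/n = 0.083333

Trapezoidal rule: (h/2)[f(x₀) + 2f(x₁) + 2f(x₂) + ... + f(xₙ)]

x_0 = 2.0000, f(x_0) = 0.333333, coefficient = 1
x_1 = 2.0833, f(x_1) = 0.324324, coefficient = 2
x_2 = 2.1667, f(x_2) = 0.315789, coefficient = 2
x_3 = 2.2500, f(x_3) = 0.307692, coefficient = 2
x_4 = 2.3333, f(x_4) = 0.300000, coefficient = 2
x_5 = 2.4167, f(x_5) = 0.292683, coefficient = 2
x_6 = 2.5000, f(x_6) = 0.285714, coefficient = 2
x_7 = 2.5833, f(x_7) = 0.279070, coefficient = 2
x_8 = 2.6667, f(x_8) = 0.272727, coefficient = 2
x_9 = 2.7500, f(x_9) = 0.266667, coefficient = 2
x_10 = 2.8333, f(x_10) = 0.260870, coefficient = 2
x_11 = 2.9167, f(x_11) = 0.255319, coefficient = 2
x_12 = 3.0000, f(x_12) = 0.250000, coefficient = 1

I ≈ (0.083333/2) × 6.905045 = 0.287710
Exact value: 0.287682
Error: 0.000028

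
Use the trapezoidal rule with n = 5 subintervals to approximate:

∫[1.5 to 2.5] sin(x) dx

f(x) = sin(x)
a = 1.5, b = 2.5, n = 5
h = (b - a)/n = 0.200000

Trapezoidal rule: (h/2)[f(x₀) + 2f(x₁) + 2f(x₂) + ... + f(xₙ)]

x_0 = 1.5000, f(x_0) = 0.997495, coefficient = 1
x_1 = 1.7000, f(x_1) = 0.991665, coefficient = 2
x_2 = 1.9000, f(x_2) = 0.946300, coefficient = 2
x_3 = 2.1000, f(x_3) = 0.863209, coefficient = 2
x_4 = 2.3000, f(x_4) = 0.745705, coefficient = 2
x_5 = 2.5000, f(x_5) = 0.598472, coefficient = 1

I ≈ (0.200000/2) × 8.689726 = 0.868973
Exact value: 0.871881
Error: 0.002908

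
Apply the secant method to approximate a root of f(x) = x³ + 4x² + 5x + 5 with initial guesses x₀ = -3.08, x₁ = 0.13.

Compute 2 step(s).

f(x) = x³ + 4x² + 5x + 5
x₀ = -3.08, x₁ = 0.13

Secant formula: x_{n+1} = x_n - f(x_n)(x_n - x_{n-1})/(f(x_n) - f(x_{n-1}))

Iteration 1:
  f(-3.080000) = -1.672512
  f(0.130000) = 5.719797
  x_2 = 0.130000 - 5.719797×(0.130000 - (-3.080000))/(5.719797 - (-1.672512))
       = -2.353737
Iteration 2:
  f(0.130000) = 5.719797
  f(-2.353737) = 2.351741
  x_3 = -2.353737 - 2.351741×(-2.353737 - 0.130000)/(2.351741 - 5.719797)
       = -4.088003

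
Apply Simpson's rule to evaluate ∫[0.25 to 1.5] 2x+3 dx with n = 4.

f(x) = 2x+3
a = 0.25, b = 1.5, n = 4
h = (b - a)/n = 0.312500

Simpson's rule: (h/3)[f(x₀) + 4f(x₁) + 2f(x₂) + ... + f(xₙ)]

x_0 = 0.2500, f(x_0) = 3.500000, coefficient = 1
x_1 = 0.5625, f(x_1) = 4.125000, coefficient = 4
x_2 = 0.8750, f(x_2) = 4.750000, coefficient = 2
x_3 = 1.1875, f(x_3) = 5.375000, coefficient = 4
x_4 = 1.5000, f(x_4) = 6.000000, coefficient = 1

I ≈ (0.312500/3) × 57.000000 = 5.937500
Exact value: 5.937500
Error: 0.000000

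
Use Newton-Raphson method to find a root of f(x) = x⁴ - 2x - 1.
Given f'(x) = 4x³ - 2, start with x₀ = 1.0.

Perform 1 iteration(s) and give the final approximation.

f(x) = x⁴ - 2x - 1
f'(x) = 4x³ - 2
x₀ = 1.0

Newton-Raphson formula: x_{n+1} = x_n - f(x_n)/f'(x_n)

Iteration 1:
  f(1.000000) = -2.000000
  f'(1.000000) = 2.000000
  x_1 = 1.000000 - (-2.000000)/2.000000 = 2.000000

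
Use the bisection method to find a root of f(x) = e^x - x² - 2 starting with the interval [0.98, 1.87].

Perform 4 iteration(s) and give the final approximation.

f(x) = e^x - x² - 2
Initial interval: [0.98, 1.87]

Iteration 1:
  c_1 = (0.980000 + 1.870000)/2 = 1.425000
  f(c_1) = f(1.425000) = 0.127233
  f(a) × f(c) < 0, new interval: [0.980000, 1.425000]
Iteration 2:
  c_2 = (0.980000 + 1.425000)/2 = 1.202500
  f(c_2) = f(1.202500) = -0.117579
  f(a) × f(c) ≥ 0, new interval: [1.202500, 1.425000]
Iteration 3:
  c_3 = (1.202500 + 1.425000)/2 = 1.313750
  f(c_3) = f(1.313750) = -0.005841
  f(a) × f(c) ≥ 0, new interval: [1.313750, 1.425000]
Iteration 4:
  c_4 = (1.313750 + 1.425000)/2 = 1.369375
  f(c_4) = f(1.369375) = 0.057704
  f(a) × f(c) < 0, new interval: [1.313750, 1.369375]

After 4 iteration(s), the approximation is c_4 = 1.369375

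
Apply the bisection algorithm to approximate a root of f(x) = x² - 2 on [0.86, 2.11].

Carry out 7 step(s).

f(x) = x² - 2
Initial interval: [0.86, 2.11]

Iteration 1:
  c_1 = (0.860000 + 2.110000)/2 = 1.485000
  f(c_1) = f(1.485000) = 0.205225
  f(a) × f(c) < 0, new interval: [0.860000, 1.485000]
Iteration 2:
  c_2 = (0.860000 + 1.485000)/2 = 1.172500
  f(c_2) = f(1.172500) = -0.625244
  f(a) × f(c) ≥ 0, new interval: [1.172500, 1.485000]
Iteration 3:
  c_3 = (1.172500 + 1.485000)/2 = 1.328750
  f(c_3) = f(1.328750) = -0.234423
  f(a) × f(c) ≥ 0, new interval: [1.328750, 1.485000]
Iteration 4:
  c_4 = (1.328750 + 1.485000)/2 = 1.406875
  f(c_4) = f(1.406875) = -0.020703
  f(a) × f(c) ≥ 0, new interval: [1.406875, 1.485000]
Iteration 5:
  c_5 = (1.406875 + 1.485000)/2 = 1.445937
  f(c_5) = f(1.445937) = 0.090735
  f(a) × f(c) < 0, new interval: [1.406875, 1.445937]
Iteration 6:
  c_6 = (1.406875 + 1.445937)/2 = 1.426406
  f(c_6) = f(1.426406) = 0.034635
  f(a) × f(c) < 0, new interval: [1.406875, 1.426406]
Iteration 7:
  c_7 = (1.406875 + 1.426406)/2 = 1.416641
  f(c_7) = f(1.416641) = 0.006871
  f(a) × f(c) < 0, new interval: [1.406875, 1.416641]

After 7 iteration(s), the approximation is c_7 = 1.416641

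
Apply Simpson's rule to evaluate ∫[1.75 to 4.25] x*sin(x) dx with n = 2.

f(x) = x*sin(x)
a = 1.75, b = 4.25, n = 2
h = (b - a)/n = 1.250000

Simpson's rule: (h/3)[f(x₀) + 4f(x₁) + 2f(x₂) + ... + f(xₙ)]

x_0 = 1.7500, f(x_0) = 1.721975, coefficient = 1
x_1 = 3.0000, f(x_1) = 0.423360, coefficient = 4
x_2 = 4.2500, f(x_2) = -3.803705, coefficient = 1

I ≈ (1.250000/3) × -0.388289 = -0.161787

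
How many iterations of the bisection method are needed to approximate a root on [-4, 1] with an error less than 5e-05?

We need (b-a)/2^n ≤ 5e-05
(1 - (-4))/2^n ≤ 5e-05
5/2^n ≤ 5e-05
2^n ≥ 100000
n ≥ log₂(100000) = 16.61
n ≥ 17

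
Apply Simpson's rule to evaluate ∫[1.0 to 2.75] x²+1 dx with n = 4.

f(x) = x²+1
a = 1.0, b = 2.75, n = 4
h = (b - a)/n = 0.437500

Simpson's rule: (h/3)[f(x₀) + 4f(x₁) + 2f(x₂) + ... + f(xₙ)]

x_0 = 1.0000, f(x_0) = 2.000000, coefficient = 1
x_1 = 1.4375, f(x_1) = 3.066406, coefficient = 4
x_2 = 1.8750, f(x_2) = 4.515625, coefficient = 2
x_3 = 2.3125, f(x_3) = 6.347656, coefficient = 4
x_4 = 2.7500, f(x_4) = 8.562500, coefficient = 1

I ≈ (0.437500/3) × 57.250000 = 8.348958
Exact value: 8.348958
Error: 0.000000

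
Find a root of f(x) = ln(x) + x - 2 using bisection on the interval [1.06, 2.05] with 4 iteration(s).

f(x) = ln(x) + x - 2
Initial interval: [1.06, 2.05]

Iteration 1:
  c_1 = (1.060000 + 2.050000)/2 = 1.555000
  f(c_1) = f(1.555000) = -0.003524
  f(a) × f(c) ≥ 0, new interval: [1.555000, 2.050000]
Iteration 2:
  c_2 = (1.555000 + 2.050000)/2 = 1.802500
  f(c_2) = f(1.802500) = 0.391675
  f(a) × f(c) < 0, new interval: [1.555000, 1.802500]
Iteration 3:
  c_3 = (1.555000 + 1.802500)/2 = 1.678750
  f(c_3) = f(1.678750) = 0.196799
  f(a) × f(c) < 0, new interval: [1.555000, 1.678750]
Iteration 4:
  c_4 = (1.555000 + 1.678750)/2 = 1.616875
  f(c_4) = f(1.616875) = 0.097370
  f(a) × f(c) < 0, new interval: [1.555000, 1.616875]

After 4 iteration(s), the approximation is c_4 = 1.616875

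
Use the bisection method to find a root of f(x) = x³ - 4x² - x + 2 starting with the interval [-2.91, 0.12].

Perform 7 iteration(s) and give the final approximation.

f(x) = x³ - 4x² - x + 2
Initial interval: [-2.91, 0.12]

Iteration 1:
  c_1 = (-2.910000 + 0.120000)/2 = -1.395000
  f(c_1) = f(-1.395000) = -7.103805
  f(a) × f(c) ≥ 0, new interval: [-1.395000, 0.120000]
Iteration 2:
  c_2 = (-1.395000 + 0.120000)/2 = -0.637500
  f(c_2) = f(-0.637500) = 0.752791
  f(a) × f(c) < 0, new interval: [-1.395000, -0.637500]
Iteration 3:
  c_3 = (-1.395000 + (-0.637500))/2 = -1.016250
  f(c_3) = f(-1.016250) = -2.164353
  f(a) × f(c) ≥ 0, new interval: [-1.016250, -0.637500]
Iteration 4:
  c_4 = (-1.016250 + (-0.637500))/2 = -0.826875
  f(c_4) = f(-0.826875) = -0.473367
  f(a) × f(c) ≥ 0, new interval: [-0.826875, -0.637500]
Iteration 5:
  c_5 = (-0.826875 + (-0.637500))/2 = -0.732187
  f(c_5) = f(-0.732187) = 0.195269
  f(a) × f(c) < 0, new interval: [-0.826875, -0.732187]
Iteration 6:
  c_6 = (-0.826875 + (-0.732187))/2 = -0.779531
  f(c_6) = f(-0.779531) = -0.124842
  f(a) × f(c) ≥ 0, new interval: [-0.779531, -0.732187]
Iteration 7:
  c_7 = (-0.779531 + (-0.732187))/2 = -0.755859
  f(c_7) = f(-0.755859) = 0.038726
  f(a) × f(c) < 0, new interval: [-0.779531, -0.755859]

After 7 iteration(s), the approximation is c_7 = -0.755859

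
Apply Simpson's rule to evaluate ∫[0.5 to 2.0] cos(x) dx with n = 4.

f(x) = cos(x)
a = 0.5, b = 2.0, n = 4
h = (b - a)/n = 0.375000

Simpson's rule: (h/3)[f(x₀) + 4f(x₁) + 2f(x₂) + ... + f(xₙ)]

x_0 = 0.5000, f(x_0) = 0.877583, coefficient = 1
x_1 = 0.8750, f(x_1) = 0.640997, coefficient = 4
x_2 = 1.2500, f(x_2) = 0.315322, coefficient = 2
x_3 = 1.6250, f(x_3) = -0.054177, coefficient = 4
x_4 = 2.0000, f(x_4) = -0.416147, coefficient = 1

I ≈ (0.375000/3) × 3.439359 = 0.429920
Exact value: 0.429872
Error: 0.000048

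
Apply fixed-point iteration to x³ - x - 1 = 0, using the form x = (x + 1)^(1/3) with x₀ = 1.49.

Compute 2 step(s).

Equation: x³ - x - 1 = 0
Fixed-point form: x = (x + 1)^(1/3)
x₀ = 1.49

x_1 = g(1.490000) = 1.355397
x_2 = g(1.355397) = 1.330520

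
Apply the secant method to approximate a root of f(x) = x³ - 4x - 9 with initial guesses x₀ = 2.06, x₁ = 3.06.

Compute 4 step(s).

f(x) = x³ - 4x - 9
x₀ = 2.06, x₁ = 3.06

Secant formula: x_{n+1} = x_n - f(x_n)(x_n - x_{n-1})/(f(x_n) - f(x_{n-1}))

Iteration 1:
  f(2.060000) = -8.498184
  f(3.060000) = 7.412616
  x_2 = 3.060000 - 7.412616×(3.060000 - 2.060000)/(7.412616 - (-8.498184))
       = 2.594114
Iteration 2:
  f(3.060000) = 7.412616
  f(2.594114) = -1.919551
  x_3 = 2.594114 - (-1.919551)×(2.594114 - 3.060000)/(-1.919551 - 7.412616)
       = 2.689943
Iteration 3:
  f(2.594114) = -1.919551
  f(2.689943) = -0.295898
  x_4 = 2.689943 - (-0.295898)×(2.689943 - 2.594114)/(-0.295898 - (-1.919551))
       = 2.707407
Iteration 4:
  f(2.689943) = -0.295898
  f(2.707407) = 0.015812
  x_5 = 2.707407 - 0.015812×(2.707407 - 2.689943)/(0.015812 - (-0.295898))
       = 2.706521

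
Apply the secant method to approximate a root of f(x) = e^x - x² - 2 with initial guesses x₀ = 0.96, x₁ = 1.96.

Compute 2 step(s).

f(x) = e^x - x² - 2
x₀ = 0.96, x₁ = 1.96

Secant formula: x_{n+1} = x_n - f(x_n)(x_n - x_{n-1})/(f(x_n) - f(x_{n-1}))

Iteration 1:
  f(0.960000) = -0.309904
  f(1.960000) = 1.257727
  x_2 = 1.960000 - 1.257727×(1.960000 - 0.960000)/(1.257727 - (-0.309904))
       = 1.157689
Iteration 2:
  f(1.960000) = 1.257727
  f(1.157689) = -0.157674
  x_3 = 1.157689 - (-0.157674)×(1.157689 - 1.960000)/(-0.157674 - 1.257727)
       = 1.247066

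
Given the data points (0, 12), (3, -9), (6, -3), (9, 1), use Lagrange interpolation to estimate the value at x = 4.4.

Lagrange interpolation formula:
P(x) = Σ yᵢ × Lᵢ(x)
where Lᵢ(x) = Π_{j≠i} (x - xⱼ)/(xᵢ - xⱼ)

L_0(4.4) = (4.4 - 3)/(0 - 3) × (4.4 - 6)/(0 - 6) × (4.4 - 9)/(0 - 9) = -0.063605
L_1(4.4) = (4.4 - 0)/(3 - 0) × (4.4 - 6)/(3 - 6) × (4.4 - 9)/(3 - 9) = 0.599704
L_2(4.4) = (4.4 - 0)/(6 - 0) × (4.4 - 3)/(6 - 3) × (4.4 - 9)/(6 - 9) = 0.524741
L_3(4.4) = (4.4 - 0)/(9 - 0) × (4.4 - 3)/(9 - 3) × (4.4 - 6)/(9 - 6) = -0.060840

P(4.4) = 12×L_0(4.4) + (-9)×L_1(4.4) + (-3)×L_2(4.4) + 1×L_3(4.4)
P(4.4) = -7.795654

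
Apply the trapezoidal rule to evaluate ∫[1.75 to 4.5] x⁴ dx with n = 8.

f(x) = x⁴
a = 1.75, b = 4.5, n = 8
h = (b - a)/n = 0.343750

Trapezoidal rule: (h/2)[f(x₀) + 2f(x₁) + 2f(x₂) + ... + f(xₙ)]

x_0 = 1.7500, f(x_0) = 9.378906, coefficient = 1
x_1 = 2.0938, f(x_1) = 19.217607, coefficient = 2
x_2 = 2.4375, f(x_2) = 35.300308, coefficient = 2
x_3 = 2.7812, f(x_3) = 59.835664, coefficient = 2
x_4 = 3.1250, f(x_4) = 95.367432, coefficient = 2
x_5 = 3.4688, f(x_5) = 144.774476, coefficient = 2
x_6 = 3.8125, f(x_6) = 211.270767, coefficient = 2
x_7 = 4.1562, f(x_7) = 298.405381, coefficient = 2
x_8 = 4.5000, f(x_8) = 410.062500, coefficient = 1

I ≈ (0.343750/2) × 2147.784676 = 369.150491
Exact value: 365.773633
Error: 3.376858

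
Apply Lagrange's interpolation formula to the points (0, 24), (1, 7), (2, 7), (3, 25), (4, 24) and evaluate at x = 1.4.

Lagrange interpolation formula:
P(x) = Σ yᵢ × Lᵢ(x)
where Lᵢ(x) = Π_{j≠i} (x - xⱼ)/(xᵢ - xⱼ)

L_0(1.4) = (1.4 - 1)/(0 - 1) × (1.4 - 2)/(0 - 2) × (1.4 - 3)/(0 - 3) × (1.4 - 4)/(0 - 4) = -0.041600
L_1(1.4) = (1.4 - 0)/(1 - 0) × (1.4 - 2)/(1 - 2) × (1.4 - 3)/(1 - 3) × (1.4 - 4)/(1 - 4) = 0.582400
L_2(1.4) = (1.4 - 0)/(2 - 0) × (1.4 - 1)/(2 - 1) × (1.4 - 3)/(2 - 3) × (1.4 - 4)/(2 - 4) = 0.582400
L_3(1.4) = (1.4 - 0)/(3 - 0) × (1.4 - 1)/(3 - 1) × (1.4 - 2)/(3 - 2) × (1.4 - 4)/(3 - 4) = -0.145600
L_4(1.4) = (1.4 - 0)/(4 - 0) × (1.4 - 1)/(4 - 1) × (1.4 - 2)/(4 - 2) × (1.4 - 3)/(4 - 3) = 0.022400

P(1.4) = 24×L_0(1.4) + 7×L_1(1.4) + 7×L_2(1.4) + 25×L_3(1.4) + 24×L_4(1.4)
P(1.4) = 4.052800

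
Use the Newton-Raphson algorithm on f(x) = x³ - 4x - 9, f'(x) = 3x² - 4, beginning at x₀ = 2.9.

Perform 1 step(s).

f(x) = x³ - 4x - 9
f'(x) = 3x² - 4
x₀ = 2.9

Newton-Raphson formula: x_{n+1} = x_n - f(x_n)/f'(x_n)

Iteration 1:
  f(2.900000) = 3.789000
  f'(2.900000) = 21.230000
  x_1 = 2.900000 - 3.789000/21.230000 = 2.721526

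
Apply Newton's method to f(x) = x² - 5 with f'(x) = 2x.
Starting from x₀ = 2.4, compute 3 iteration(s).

f(x) = x² - 5
f'(x) = 2x
x₀ = 2.4

Newton-Raphson formula: x_{n+1} = x_n - f(x_n)/f'(x_n)

Iteration 1:
  f(2.400000) = 0.760000
  f'(2.400000) = 4.800000
  x_1 = 2.400000 - 0.760000/4.800000 = 2.241667
Iteration 2:
  f(2.241667) = 0.025069
  f'(2.241667) = 4.483333
  x_2 = 2.241667 - 0.025069/4.483333 = 2.236075
Iteration 3:
  f(2.236075) = 0.000031
  f'(2.236075) = 4.472150
  x_3 = 2.236075 - 0.000031/4.472150 = 2.236068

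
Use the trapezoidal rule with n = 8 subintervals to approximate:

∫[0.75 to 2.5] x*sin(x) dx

f(x) = x*sin(x)
a = 0.75, b = 2.5, n = 8
h = (b - a)/n = 0.218750

Trapezoidal rule: (h/2)[f(x₀) + 2f(x₁) + 2f(x₂) + ... + f(xₙ)]

x_0 = 0.7500, f(x_0) = 0.511229, coefficient = 1
x_1 = 0.9688, f(x_1) = 0.798423, coefficient = 2
x_2 = 1.1875, f(x_2) = 1.101331, coefficient = 2
x_3 = 1.4062, f(x_3) = 1.387255, coefficient = 2
x_4 = 1.6250, f(x_4) = 1.622613, coefficient = 2
x_5 = 1.8438, f(x_5) = 1.775492, coefficient = 2
x_6 = 2.0625, f(x_6) = 1.818155, coefficient = 2
x_7 = 2.2812, f(x_7) = 1.729338, coefficient = 2
x_8 = 2.5000, f(x_8) = 1.496180, coefficient = 1

I ≈ (0.218750/2) × 22.472627 = 2.457944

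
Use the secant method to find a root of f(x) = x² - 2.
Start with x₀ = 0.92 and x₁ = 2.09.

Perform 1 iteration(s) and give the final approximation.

f(x) = x² - 2
x₀ = 0.92, x₁ = 2.09

Secant formula: x_{n+1} = x_n - f(x_n)(x_n - x_{n-1})/(f(x_n) - f(x_{n-1}))

Iteration 1:
  f(0.920000) = -1.153600
  f(2.090000) = 2.368100
  x_2 = 2.090000 - 2.368100×(2.090000 - 0.920000)/(2.368100 - (-1.153600))
       = 1.303256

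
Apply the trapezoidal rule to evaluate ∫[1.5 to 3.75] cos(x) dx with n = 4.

f(x) = cos(x)
a = 1.5, b = 3.75, n = 4
h = (b - a)/n = 0.562500

Trapezoidal rule: (h/2)[f(x₀) + 2f(x₁) + 2f(x₂) + ... + f(xₙ)]

x_0 = 1.5000, f(x_0) = 0.070737, coefficient = 1
x_1 = 2.0625, f(x_1) = -0.472128, coefficient = 2
x_2 = 2.6250, f(x_2) = -0.869507, coefficient = 2
x_3 = 3.1875, f(x_3) = -0.998946, coefficient = 2
x_4 = 3.7500, f(x_4) = -0.820559, coefficient = 1

I ≈ (0.562500/2) × -5.430986 = -1.527465
Exact value: -1.569056
Error: 0.041591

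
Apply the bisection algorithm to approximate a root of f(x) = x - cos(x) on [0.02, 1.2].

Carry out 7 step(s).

f(x) = x - cos(x)
Initial interval: [0.02, 1.2]

Iteration 1:
  c_1 = (0.020000 + 1.200000)/2 = 0.610000
  f(c_1) = f(0.610000) = -0.209648
  f(a) × f(c) ≥ 0, new interval: [0.610000, 1.200000]
Iteration 2:
  c_2 = (0.610000 + 1.200000)/2 = 0.905000
  f(c_2) = f(0.905000) = 0.287314
  f(a) × f(c) < 0, new interval: [0.610000, 0.905000]
Iteration 3:
  c_3 = (0.610000 + 0.905000)/2 = 0.757500
  f(c_3) = f(0.757500) = 0.030944
  f(a) × f(c) < 0, new interval: [0.610000, 0.757500]
Iteration 4:
  c_4 = (0.610000 + 0.757500)/2 = 0.683750
  f(c_4) = f(0.683750) = -0.091459
  f(a) × f(c) ≥ 0, new interval: [0.683750, 0.757500]
Iteration 5:
  c_5 = (0.683750 + 0.757500)/2 = 0.720625
  f(c_5) = f(0.720625) = -0.030768
  f(a) × f(c) ≥ 0, new interval: [0.720625, 0.757500]
Iteration 6:
  c_6 = (0.720625 + 0.757500)/2 = 0.739063
  f(c_6) = f(0.739063) = -0.000038
  f(a) × f(c) ≥ 0, new interval: [0.739063, 0.757500]
Iteration 7:
  c_7 = (0.739063 + 0.757500)/2 = 0.748281
  f(c_7) = f(0.748281) = 0.015422
  f(a) × f(c) < 0, new interval: [0.739063, 0.748281]

After 7 iteration(s), the approximation is c_7 = 0.748281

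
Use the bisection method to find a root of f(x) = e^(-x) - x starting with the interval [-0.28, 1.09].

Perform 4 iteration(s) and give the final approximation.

f(x) = e^(-x) - x
Initial interval: [-0.28, 1.09]

Iteration 1:
  c_1 = (-0.280000 + 1.090000)/2 = 0.405000
  f(c_1) = f(0.405000) = 0.261977
  f(a) × f(c) ≥ 0, new interval: [0.405000, 1.090000]
Iteration 2:
  c_2 = (0.405000 + 1.090000)/2 = 0.747500
  f(c_2) = f(0.747500) = -0.273951
  f(a) × f(c) < 0, new interval: [0.405000, 0.747500]
Iteration 3:
  c_3 = (0.405000 + 0.747500)/2 = 0.576250
  f(c_3) = f(0.576250) = -0.014248
  f(a) × f(c) < 0, new interval: [0.405000, 0.576250]
Iteration 4:
  c_4 = (0.405000 + 0.576250)/2 = 0.490625
  f(c_4) = f(0.490625) = 0.121619
  f(a) × f(c) ≥ 0, new interval: [0.490625, 0.576250]

After 4 iteration(s), the approximation is c_4 = 0.490625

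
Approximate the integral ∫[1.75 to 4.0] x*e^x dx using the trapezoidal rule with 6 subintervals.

f(x) = x*e^x
a = 1.75, b = 4.0, n = 6
h = (b - a)/n = 0.375000

Trapezoidal rule: (h/2)[f(x₀) + 2f(x₁) + 2f(x₂) + ... + f(xₙ)]

x_0 = 1.7500, f(x_0) = 10.070555, coefficient = 1
x_1 = 2.1250, f(x_1) = 17.792407, coefficient = 2
x_2 = 2.5000, f(x_2) = 30.456235, coefficient = 2
x_3 = 2.8750, f(x_3) = 50.960594, coefficient = 2
x_4 = 3.2500, f(x_4) = 83.818605, coefficient = 2
x_5 = 3.6250, f(x_5) = 136.027121, coefficient = 2
x_6 = 4.0000, f(x_6) = 218.392600, coefficient = 1

I ≈ (0.375000/2) × 866.573080 = 162.482453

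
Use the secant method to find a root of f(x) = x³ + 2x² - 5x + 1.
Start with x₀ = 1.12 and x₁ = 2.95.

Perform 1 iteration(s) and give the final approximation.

f(x) = x³ + 2x² - 5x + 1
x₀ = 1.12, x₁ = 2.95

Secant formula: x_{n+1} = x_n - f(x_n)(x_n - x_{n-1})/(f(x_n) - f(x_{n-1}))

Iteration 1:
  f(1.120000) = -0.686272
  f(2.950000) = 29.327375
  x_2 = 2.950000 - 29.327375×(2.950000 - 1.120000)/(29.327375 - (-0.686272))
       = 1.161844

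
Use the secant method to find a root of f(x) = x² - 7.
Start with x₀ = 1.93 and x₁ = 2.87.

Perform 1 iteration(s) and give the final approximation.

f(x) = x² - 7
x₀ = 1.93, x₁ = 2.87

Secant formula: x_{n+1} = x_n - f(x_n)(x_n - x_{n-1})/(f(x_n) - f(x_{n-1}))

Iteration 1:
  f(1.930000) = -3.275100
  f(2.870000) = 1.236900
  x_2 = 2.870000 - 1.236900×(2.870000 - 1.930000)/(1.236900 - (-3.275100))
       = 2.612312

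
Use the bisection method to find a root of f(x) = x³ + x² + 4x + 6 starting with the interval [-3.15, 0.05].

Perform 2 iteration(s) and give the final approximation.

f(x) = x³ + x² + 4x + 6
Initial interval: [-3.15, 0.05]

Iteration 1:
  c_1 = (-3.150000 + 0.050000)/2 = -1.550000
  f(c_1) = f(-1.550000) = -1.521375
  f(a) × f(c) ≥ 0, new interval: [-1.550000, 0.050000]
Iteration 2:
  c_2 = (-1.550000 + 0.050000)/2 = -0.750000
  f(c_2) = f(-0.750000) = 3.140625
  f(a) × f(c) < 0, new interval: [-1.550000, -0.750000]

After 2 iteration(s), the approximation is c_2 = -0.750000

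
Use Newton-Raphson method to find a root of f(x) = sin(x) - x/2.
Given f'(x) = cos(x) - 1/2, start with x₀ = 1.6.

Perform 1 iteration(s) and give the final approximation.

f(x) = sin(x) - x/2
f'(x) = cos(x) - 1/2
x₀ = 1.6

Newton-Raphson formula: x_{n+1} = x_n - f(x_n)/f'(x_n)

Iteration 1:
  f(1.600000) = 0.199574
  f'(1.600000) = -0.529200
  x_1 = 1.600000 - 0.199574/(-0.529200) = 1.977124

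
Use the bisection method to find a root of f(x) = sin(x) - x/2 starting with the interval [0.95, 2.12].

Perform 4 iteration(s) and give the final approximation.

f(x) = sin(x) - x/2
Initial interval: [0.95, 2.12]

Iteration 1:
  c_1 = (0.950000 + 2.120000)/2 = 1.535000
  f(c_1) = f(1.535000) = 0.231859
  f(a) × f(c) ≥ 0, new interval: [1.535000, 2.120000]
Iteration 2:
  c_2 = (1.535000 + 2.120000)/2 = 1.827500
  f(c_2) = f(1.827500) = 0.053482
  f(a) × f(c) ≥ 0, new interval: [1.827500, 2.120000]
Iteration 3:
  c_3 = (1.827500 + 2.120000)/2 = 1.973750
  f(c_3) = f(1.973750) = -0.066968
  f(a) × f(c) < 0, new interval: [1.827500, 1.973750]
Iteration 4:
  c_4 = (1.827500 + 1.973750)/2 = 1.900625
  f(c_4) = f(1.900625) = -0.004215
  f(a) × f(c) < 0, new interval: [1.827500, 1.900625]

After 4 iteration(s), the approximation is c_4 = 1.900625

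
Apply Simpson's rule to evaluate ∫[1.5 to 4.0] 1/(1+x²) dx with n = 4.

f(x) = 1/(1+x²)
a = 1.5, b = 4.0, n = 4
h = (b - a)/n = 0.625000

Simpson's rule: (h/3)[f(x₀) + 4f(x₁) + 2f(x₂) + ... + f(xₙ)]

x_0 = 1.5000, f(x_0) = 0.307692, coefficient = 1
x_1 = 2.1250, f(x_1) = 0.181303, coefficient = 4
x_2 = 2.7500, f(x_2) = 0.116788, coefficient = 2
x_3 = 3.3750, f(x_3) = 0.080706, coefficient = 4
x_4 = 4.0000, f(x_4) = 0.058824, coefficient = 1

I ≈ (0.625000/3) × 1.648130 = 0.343360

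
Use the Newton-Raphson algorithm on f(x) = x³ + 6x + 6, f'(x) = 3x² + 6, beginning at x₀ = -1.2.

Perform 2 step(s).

f(x) = x³ + 6x + 6
f'(x) = 3x² + 6
x₀ = -1.2

Newton-Raphson formula: x_{n+1} = x_n - f(x_n)/f'(x_n)

Iteration 1:
  f(-1.200000) = -2.928000
  f'(-1.200000) = 10.320000
  x_1 = -1.200000 - (-2.928000)/10.320000 = -0.916279
Iteration 2:
  f(-0.916279) = -0.266952
  f'(-0.916279) = 8.518702
  x_2 = -0.916279 - (-0.266952)/8.518702 = -0.884942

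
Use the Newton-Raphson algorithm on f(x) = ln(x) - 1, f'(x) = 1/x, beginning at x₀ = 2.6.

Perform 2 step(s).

f(x) = ln(x) - 1
f'(x) = 1/x
x₀ = 2.6

Newton-Raphson formula: x_{n+1} = x_n - f(x_n)/f'(x_n)

Iteration 1:
  f(2.600000) = -0.044489
  f'(2.600000) = 0.384615
  x_1 = 2.600000 - (-0.044489)/0.384615 = 2.715670
Iteration 2:
  f(2.715670) = -0.000961
  f'(2.715670) = 0.368233
  x_2 = 2.715670 - (-0.000961)/0.368233 = 2.718281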